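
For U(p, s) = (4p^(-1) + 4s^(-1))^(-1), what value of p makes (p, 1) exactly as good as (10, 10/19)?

U depends on (p, s) only through S = 4p^(-1) + 4s^(-1), so equal utility means equal S. At (10, 10/19): S = 8.
With s = 1: 4·1^(-1) = 4, so 4p^(-1) = 8 − 4 = 4, i.e. p^(-1) = 1.
Hence p = 1/1 = 1.
Check: U(1, 1) = 0.125.

p = 1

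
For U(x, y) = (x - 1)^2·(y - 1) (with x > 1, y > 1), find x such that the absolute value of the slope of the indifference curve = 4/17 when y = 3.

MU_x = 2·(x−1)·(y−1), MU_y = (x−1)^2.
MRS = (2/1)·(y−1)/(x−1).
Substitute y = 3: MRS = 4/(x − 1). Setting this equal to 4/17 gives x − 1 = 4/(4/17) = 17, so x = 18.

x = 18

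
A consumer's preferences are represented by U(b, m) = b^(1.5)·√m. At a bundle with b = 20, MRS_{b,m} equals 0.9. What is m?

MU_b = 1.5·√b·√m and MU_m = 0.5·b^(1.5)·m^(-0.5).
MRS = MU_b/MU_m = (3)·m/b.
Substitute b = 20: MRS = m/(20/3). Setting m/(20/3) = 0.9 gives m = 0.9·(20/3) = 6.

m = 6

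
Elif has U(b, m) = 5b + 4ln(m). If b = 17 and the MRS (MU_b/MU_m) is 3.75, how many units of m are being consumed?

m = 3

MU_b = 5, MU_m = 4/m.
MRS = 5 ÷ (4/m).
MRS depends only on m: 1.25·m = 3.75 ⇒ m = 3.75/1.25 = 3.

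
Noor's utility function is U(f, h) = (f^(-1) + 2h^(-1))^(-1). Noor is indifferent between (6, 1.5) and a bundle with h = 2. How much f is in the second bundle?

U depends on (f, h) only through S = f^(-1) + 2h^(-1), so equal utility means equal S. At (6, 1.5): S = 1.5.
With h = 2: 2·2^(-1) = 1, so f^(-1) = 1.5 − 1 = 0.5.
Hence f = 1/0.5 = 2.
Check: U(2, 2) = 0.6667.

f = 2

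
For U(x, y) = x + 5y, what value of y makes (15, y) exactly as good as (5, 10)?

y = 8

U(5, 10) = 55.
Set U(15, y) = 55 and solve.
15 + 5y = 55 ⇒ 5y = 40 ⇒ y = 8.
Check: U(15, 8) = 55.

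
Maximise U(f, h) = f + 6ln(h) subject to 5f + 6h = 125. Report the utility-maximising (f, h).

MU_f = 1, MU_h = 6/h.
MRS = 1 ÷ (6/h).
Tangency: set MRS = p_f/p_h = 5/6.
MRS depends only on h: (1/6)·h = 5/6 ⇒ h* = (5/6)/(1/6) = 5.
From the budget, 5·f = 125 − 6·5 = 95, so f* = 19.

f* = 19, h* = 5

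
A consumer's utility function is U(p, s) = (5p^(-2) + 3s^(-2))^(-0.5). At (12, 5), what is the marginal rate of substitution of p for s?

For CES with ρ = -2, MRS = (5/3)·(s/p)^3.
At (12, 5): MRS = 625/5184.
The indifference curve has slope −625/5184 at this bundle.

MRS = 625/5184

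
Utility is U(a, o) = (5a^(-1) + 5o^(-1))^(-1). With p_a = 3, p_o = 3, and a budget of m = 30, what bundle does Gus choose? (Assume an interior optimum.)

a* = 5, o* = 5

For CES with ρ = -1, MRS = (o/a)^2.
Tangency: set MRS = p_a/p_o = 3/3 = 1.
So (o/a)^2 = 1; taking the square root, o/a = 1, i.e. o = a.
Substitute into the budget 3·a + 3·o = 30: 6·a = 30, so a* = 5 and o* = 5.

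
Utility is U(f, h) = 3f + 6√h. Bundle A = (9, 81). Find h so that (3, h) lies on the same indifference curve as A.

U(9, 81) = 81.
Set U(3, h) = 81 and solve.
With f = 3: 6√h = 81 − 3·3 = 72, so √h = 12 and h = 144.
Check: U(3, 144) = 81.

h = 144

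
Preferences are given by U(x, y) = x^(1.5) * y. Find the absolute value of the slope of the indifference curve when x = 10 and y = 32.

MU_x = 1.5·√x·y and MU_y = x^(1.5).
MRS = MU_x/MU_y = (1.5)·y/x.
At (10, 32): MRS = 4.8.
The indifference curve has slope −4.8 at this bundle.

MRS = 4.8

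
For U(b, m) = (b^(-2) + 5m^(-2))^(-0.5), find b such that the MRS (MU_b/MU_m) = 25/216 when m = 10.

For CES with ρ = -2, MRS = (1/5)·(m/b)^3.
Setting (1/5)·(10/b)^3 = 25/216 gives (10/b)^3 = 125/216, so 10/b = 5/6 and b = 12.

b = 12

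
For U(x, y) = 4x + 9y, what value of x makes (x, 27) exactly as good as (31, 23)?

x = 22

U(31, 23) = 331.
Set U(x, 27) = 331 and solve.
4x + 9·27 = 331 ⇒ 4x = 88 ⇒ x = 22.
Check: U(22, 27) = 331.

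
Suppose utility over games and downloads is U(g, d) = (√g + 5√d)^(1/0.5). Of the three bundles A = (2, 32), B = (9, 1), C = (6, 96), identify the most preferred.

Bundle C

Evaluate utility at each bundle:
U(A) = 882.000.
U(B) = 64.000.
U(C) = 2646.000.
Highest utility is C, so C ≻ A ≻ B.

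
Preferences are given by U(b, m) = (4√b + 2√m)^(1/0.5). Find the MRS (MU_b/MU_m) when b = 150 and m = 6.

For CES with ρ = 0.5, MRS = (4/2)·√(m/b).
At (150, 6): MRS = 0.4.
So at (150, 6) the consumer would give up 0.4 units of m for one more unit of b.

MRS = 0.4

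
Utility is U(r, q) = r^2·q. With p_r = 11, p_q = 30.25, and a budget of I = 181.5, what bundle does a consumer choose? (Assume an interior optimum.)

r* = 11, q* = 2

MU_r = 2·r·q and MU_q = r^2.
MRS = MU_r/MU_q = (2/1)·q/r.
Tangency: set MRS = p_r/p_q = 11/30.25 = 4/11.
So (2/1)·q/r = 4/11, i.e. q = (2/11)·r.
Substitute into the budget 11·r + 30.25·q = 181.5: 16.5·r = 181.5, so r* = 11.
Then q* = (2/11)·11 = 2.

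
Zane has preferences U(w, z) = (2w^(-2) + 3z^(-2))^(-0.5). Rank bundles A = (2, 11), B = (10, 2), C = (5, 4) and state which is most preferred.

Evaluate utility at each bundle:
U(A) = 1.380.
U(B) = 1.140.
U(C) = 1.933.
Highest utility is C, so C ≻ A ≻ B.

Bundle C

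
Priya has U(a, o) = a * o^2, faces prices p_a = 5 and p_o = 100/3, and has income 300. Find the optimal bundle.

MU_a = o^2 and MU_o = 2·a·o.
MRS = MU_a/MU_o = (1/2)·o/a.
Tangency: set MRS = p_a/p_o = 5/(100/3) = 0.15.
So (1/2)·o/a = 0.15, i.e. o = 0.3·a.
Substitute into the budget 5·a + (100/3)·o = 300: 15·a = 300, so a* = 20.
Then o* = 0.3·20 = 6.

a* = 20, o* = 6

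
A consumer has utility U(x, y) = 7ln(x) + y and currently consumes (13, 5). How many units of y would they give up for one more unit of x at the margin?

MU_x = 7/x, MU_y = 1.
MRS = 7/x ÷ 1.
At (13, 5): MRS = 7/13.
The indifference curve has slope −7/13 at this bundle.

MRS = 7/13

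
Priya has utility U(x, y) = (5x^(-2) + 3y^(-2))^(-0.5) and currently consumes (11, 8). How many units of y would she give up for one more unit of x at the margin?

MRS = 2560/3993

For CES with ρ = -2, MRS = (5/3)·(y/x)^3.
At (11, 8): MRS = 2560/3993.
So at (11, 8) the consumer would give up 2560/3993 units of y for one more unit of x.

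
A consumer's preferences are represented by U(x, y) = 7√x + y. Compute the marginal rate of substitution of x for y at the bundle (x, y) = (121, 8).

MRS = 7/22

MU_x = 7/(2√x), MU_y = 1.
MRS = 7/(2√x) ÷ 1.
At (121, 8): MRS = 7/22.
So at (121, 8) the consumer would give up 7/22 units of y for one more unit of x.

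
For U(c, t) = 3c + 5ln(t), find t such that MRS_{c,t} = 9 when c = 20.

t = 15

MU_c = 3, MU_t = 5/t.
MRS = 3 ÷ (5/t).
MRS depends only on t: 0.6·t = 9 ⇒ t = 9/0.6 = 15.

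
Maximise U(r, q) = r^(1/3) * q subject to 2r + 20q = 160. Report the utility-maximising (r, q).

MU_r = 1/3·r^(-2/3)·q and MU_q = r^(1/3).
MRS = MU_r/MU_q = (1/3)·q/r.
Tangency: set MRS = p_r/p_q = 2/20 = 0.1.
So (1/3)·q/r = 0.1, i.e. q = 0.3·r.
Substitute into the budget 2·r + 20·q = 160: 8·r = 160, so r* = 20.
Then q* = 0.3·20 = 6.

r* = 20, q* = 6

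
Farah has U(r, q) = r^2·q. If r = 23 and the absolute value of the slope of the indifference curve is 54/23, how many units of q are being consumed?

q = 27

MU_r = 2·r·q and MU_q = r^2.
MRS = MU_r/MU_q = (2/1)·q/r.
Substitute r = 23: MRS = q/11.5. Setting q/11.5 = 54/23 gives q = (54/23)·11.5 = 27.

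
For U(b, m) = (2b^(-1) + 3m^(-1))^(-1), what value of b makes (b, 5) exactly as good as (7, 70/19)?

b = 4

U depends on (b, m) only through S = 2b^(-1) + 3m^(-1), so equal utility means equal S. At (7, 70/19): S = 1.1.
With m = 5: 3·5^(-1) = 0.6, so 2b^(-1) = 1.1 − 0.6 = 0.5, i.e. b^(-1) = 0.25.
Hence b = 1/0.25 = 4.
Check: U(4, 5) = 0.9091.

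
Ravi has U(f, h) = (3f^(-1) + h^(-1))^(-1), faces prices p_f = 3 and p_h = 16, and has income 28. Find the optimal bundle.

f* = 4, h* = 1

For CES with ρ = -1, MRS = (3/1)·(h/f)^2.
Tangency: set MRS = p_f/p_h = 3/16.
So (h/f)^2 = 1/16; taking the square root, h/f = 0.25, i.e. h = 0.25·f.
Substitute into the budget 3·f + 16·h = 28: 7·f = 28, so f* = 4 and h* = 0.25·4 = 1.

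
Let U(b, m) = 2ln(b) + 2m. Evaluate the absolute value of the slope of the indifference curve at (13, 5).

MRS = 1/13

MU_b = 2/b, MU_m = 2.
MRS = 2/b ÷ 2.
At (13, 5): MRS = 1/13.
That is, one extra unit of b is worth 1/13 units of m at the margin.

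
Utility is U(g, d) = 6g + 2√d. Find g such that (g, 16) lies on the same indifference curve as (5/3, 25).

g = 2

U(5/3, 25) = 20.
Set U(g, 16) = 20 and solve.
With d = 16: √16 = 4, so 6g = 20 − 2·4 = 12 and g = 2.
Check: U(2, 16) = 20.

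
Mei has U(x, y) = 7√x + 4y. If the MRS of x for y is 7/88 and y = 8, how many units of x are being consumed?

x = 121

MU_x = 7/(2√x), MU_y = 4.
MRS = 7/(2√x) ÷ 4.
MRS depends only on x: 0.875/√x = 7/88 ⇒ √x = 0.875/(7/88) = 11 ⇒ x = 121.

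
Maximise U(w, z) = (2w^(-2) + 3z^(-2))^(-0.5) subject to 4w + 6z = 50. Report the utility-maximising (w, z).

For CES with ρ = -2, MRS = (2/3)·(z/w)^3.
Tangency: set MRS = p_w/p_z = 4/6 = 2/3.
So (z/w)^3 = 1; taking the cube root, z/w = 1, i.e. z = w.
Substitute into the budget 4·w + 6·z = 50: 10·w = 50, so w* = 5 and z* = 5.

w* = 5, z* = 5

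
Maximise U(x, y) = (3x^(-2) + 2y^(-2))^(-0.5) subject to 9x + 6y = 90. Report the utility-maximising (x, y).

For CES with ρ = -2, MRS = (3/2)·(y/x)^3.
Tangency: set MRS = p_x/p_y = 9/6 = 1.5.
So (y/x)^3 = 1; taking the cube root, y/x = 1, i.e. y = x.
Substitute into the budget 9·x + 6·y = 90: 15·x = 90, so x* = 6 and y* = 6.

x* = 6, y* = 6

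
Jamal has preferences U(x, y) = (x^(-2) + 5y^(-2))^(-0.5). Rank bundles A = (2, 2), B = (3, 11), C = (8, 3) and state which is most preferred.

Bundle B

Evaluate utility at each bundle:
U(A) = 0.816.
U(B) = 2.561.
U(C) = 1.323.
Highest utility is B, so B ≻ C ≻ A.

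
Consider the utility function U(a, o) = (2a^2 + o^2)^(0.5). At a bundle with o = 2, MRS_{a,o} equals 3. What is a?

a = 3

For CES with ρ = 2, MRS = (2/1)·(o/a)^(-1).
Setting (2/1)·(2/a)^(-1) = 3 gives (2/a)^(-1) = 1.5, so 2/a = 2/3 and a = 3.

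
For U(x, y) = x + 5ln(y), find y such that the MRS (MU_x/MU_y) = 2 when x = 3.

y = 10

MU_x = 1, MU_y = 5/y.
MRS = 1 ÷ (5/y).
MRS depends only on y: 0.2·y = 2 ⇒ y = 2/0.2 = 10.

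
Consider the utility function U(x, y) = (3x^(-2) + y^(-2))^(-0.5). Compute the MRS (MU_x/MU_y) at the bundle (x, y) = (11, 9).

MRS = 2187/1331

For CES with ρ = -2, MRS = (3/1)·(y/x)^3.
At (11, 9): MRS = 2187/1331.
So at (11, 9) the consumer would give up 2187/1331 units of y for one more unit of x.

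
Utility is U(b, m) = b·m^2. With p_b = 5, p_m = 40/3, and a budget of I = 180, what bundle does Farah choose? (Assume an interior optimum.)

MU_b = m^2 and MU_m = 2·b·m.
MRS = MU_b/MU_m = (1/2)·m/b.
Tangency: set MRS = p_b/p_m = 5/(40/3) = 0.375.
So (1/2)·m/b = 0.375, i.e. m = 0.75·b.
Substitute into the budget 5·b + (40/3)·m = 180: 15·b = 180, so b* = 12.
Then m* = 0.75·12 = 9.

b* = 12, m* = 9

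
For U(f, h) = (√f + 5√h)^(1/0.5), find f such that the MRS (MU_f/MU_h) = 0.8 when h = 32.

For CES with ρ = 0.5, MRS = (1/5)·√(h/f).
Setting (1/5)·√(32/f) = 0.8 gives √(32/f) = 4, so 32/f = 16 and f = 2.

f = 2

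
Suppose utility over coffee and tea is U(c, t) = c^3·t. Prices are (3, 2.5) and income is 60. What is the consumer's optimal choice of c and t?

c* = 15, t* = 6

MU_c = 3·c^2·t and MU_t = c^3.
MRS = MU_c/MU_t = (3/1)·t/c.
Tangency: set MRS = p_c/p_t = 3/2.5 = 1.2.
So (3/1)·t/c = 1.2, i.e. t = 0.4·c.
Substitute into the budget 3·c + 2.5·t = 60: 4·c = 60, so c* = 15.
Then t* = 0.4·15 = 6.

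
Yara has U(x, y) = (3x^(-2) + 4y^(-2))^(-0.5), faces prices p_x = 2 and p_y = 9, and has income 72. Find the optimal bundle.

For CES with ρ = -2, MRS = (3/4)·(y/x)^3.
Tangency: set MRS = p_x/p_y = 2/9.
So (y/x)^3 = 8/27; taking the cube root, y/x = 2/3, i.e. y = (2/3)·x.
Substitute into the budget 2·x + 9·y = 72: 8·x = 72, so x* = 9 and y* = (2/3)·9 = 6.

x* = 9, y* = 6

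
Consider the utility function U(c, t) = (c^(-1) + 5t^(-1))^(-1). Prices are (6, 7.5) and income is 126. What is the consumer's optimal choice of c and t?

c* = 6, t* = 12

For CES with ρ = -1, MRS = (1/5)·(t/c)^2.
Tangency: set MRS = p_c/p_t = 6/7.5 = 0.8.
So (t/c)^2 = 4; taking the square root, t/c = 2, i.e. t = 2·c.
Substitute into the budget 6·c + 7.5·t = 126: 21·c = 126, so c* = 6 and t* = 2·6 = 12.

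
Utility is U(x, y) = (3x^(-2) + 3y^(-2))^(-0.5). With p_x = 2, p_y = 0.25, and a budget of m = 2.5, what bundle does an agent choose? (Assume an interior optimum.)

x* = 1, y* = 2

For CES with ρ = -2, MRS = (y/x)^3.
Tangency: set MRS = p_x/p_y = 2/0.25 = 8.
So (y/x)^3 = 8; taking the cube root, y/x = 2, i.e. y = 2·x.
Substitute into the budget 2·x + 0.25·y = 2.5: 2.5·x = 2.5, so x* = 1 and y* = 2·1 = 2.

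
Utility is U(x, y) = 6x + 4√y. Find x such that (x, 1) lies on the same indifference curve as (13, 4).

x = 41/3

U(13, 4) = 86.
Set U(x, 1) = 86 and solve.
With y = 1: √1 = 1, so 6x = 86 − 4·1 = 82 and x = 41/3.
Check: U(41/3, 1) = 86.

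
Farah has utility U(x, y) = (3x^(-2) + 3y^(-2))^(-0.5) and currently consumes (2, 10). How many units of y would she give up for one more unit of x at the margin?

For CES with ρ = -2, MRS = (y/x)^3.
At (2, 10): MRS = 125.
The indifference curve has slope −125 at this bundle.

MRS = 125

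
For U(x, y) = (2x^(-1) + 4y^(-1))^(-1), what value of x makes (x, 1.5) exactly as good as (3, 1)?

U depends on (x, y) only through S = 2x^(-1) + 4y^(-1), so equal utility means equal S. At (3, 1): S = 14/3.
With y = 1.5: 4·1.5^(-1) = 8/3, so 2x^(-1) = 14/3 − 8/3 = 2, i.e. x^(-1) = 1.
Hence x = 1/1 = 1.
Check: U(1, 1.5) = 0.2143.

x = 1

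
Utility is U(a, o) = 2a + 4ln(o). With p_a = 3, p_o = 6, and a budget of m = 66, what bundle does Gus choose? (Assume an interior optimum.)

MU_a = 2, MU_o = 4/o.
MRS = 2 ÷ (4/o).
Tangency: set MRS = p_a/p_o = 3/6 = 0.5.
MRS depends only on o: 0.5·o = 0.5 ⇒ o* = 0.5/0.5 = 1.
From the budget, 3·a = 66 − 6·1 = 60, so a* = 20.

a* = 20, o* = 1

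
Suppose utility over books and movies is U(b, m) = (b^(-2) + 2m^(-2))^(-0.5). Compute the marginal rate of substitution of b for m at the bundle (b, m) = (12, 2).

MRS = 1/432

For CES with ρ = -2, MRS = (1/2)·(m/b)^3.
At (12, 2): MRS = 1/432.
So at (12, 2) the consumer would give up 1/432 units of m for one more unit of b.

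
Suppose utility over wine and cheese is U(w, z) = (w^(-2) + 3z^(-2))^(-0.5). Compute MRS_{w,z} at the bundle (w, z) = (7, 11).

For CES with ρ = -2, MRS = (1/3)·(z/w)^3.
At (7, 11): MRS = 1331/1029.
The indifference curve has slope −1331/1029 at this bundle.

MRS = 1331/1029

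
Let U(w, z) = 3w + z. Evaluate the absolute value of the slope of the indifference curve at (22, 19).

MRS = 3

MU_w = 3, MU_z = 1, so MRS = 3/1 = 3 at every bundle.
At (22, 19): MRS = 3.
So at (22, 19) the consumer would give up 3 units of z for one more unit of w.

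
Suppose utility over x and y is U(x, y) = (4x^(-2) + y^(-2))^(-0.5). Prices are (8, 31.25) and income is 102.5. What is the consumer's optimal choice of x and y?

For CES with ρ = -2, MRS = (4/1)·(y/x)^3.
Tangency: set MRS = p_x/p_y = 8/31.25 = 32/125.
So (y/x)^3 = 8/125; taking the cube root, y/x = 0.4, i.e. y = 0.4·x.
Substitute into the budget 8·x + 31.25·y = 102.5: 20.5·x = 102.5, so x* = 5 and y* = 0.4·5 = 2.

x* = 5, y* = 2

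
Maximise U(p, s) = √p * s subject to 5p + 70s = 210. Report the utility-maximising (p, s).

p* = 14, s* = 2

MU_p = 0.5·p^(-0.5)·s and MU_s = √p.
MRS = MU_p/MU_s = (0.5)·s/p.
Tangency: set MRS = p_p/p_s = 5/70 = 1/14.
So (0.5)·s/p = 1/14, i.e. s = (1/7)·p.
Substitute into the budget 5·p + 70·s = 210: 15·p = 210, so p* = 14.
Then s* = (1/7)·14 = 2.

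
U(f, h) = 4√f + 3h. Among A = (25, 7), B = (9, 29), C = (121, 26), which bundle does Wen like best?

Evaluate utility at each bundle:
U(A) = 41.000.
U(B) = 99.000.
U(C) = 122.000.
Highest utility is C, so C ≻ B ≻ A.

Bundle C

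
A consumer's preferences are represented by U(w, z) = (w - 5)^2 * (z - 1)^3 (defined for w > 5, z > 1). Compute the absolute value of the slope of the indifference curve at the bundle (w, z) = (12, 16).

MU_w = 2·(w−5)·(z−1)^3, MU_z = 3·(w−5)^2·(z−1)^2.
MRS = (2/3)·(z−1)/(w−5).
At (12, 16): MRS = 10/7.
That is, one extra unit of w is worth 10/7 units of z at the margin.

MRS = 10/7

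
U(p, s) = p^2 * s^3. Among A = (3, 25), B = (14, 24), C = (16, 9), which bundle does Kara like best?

Evaluate utility at each bundle:
U(A) = 140625.
U(B) = 2709504.
U(C) = 186624.
Highest utility is B, so B ≻ C ≻ A.

Bundle B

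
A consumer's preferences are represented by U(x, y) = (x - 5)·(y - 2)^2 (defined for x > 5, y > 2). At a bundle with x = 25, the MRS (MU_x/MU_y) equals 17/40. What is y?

y = 19

MU_x = (y−2)^2, MU_y = 2·(x−5)·(y−2).
MRS = (1/2)·(y−2)/(x−5).
Substitute x = 25: MRS = (y − 2)/40. Setting this equal to 17/40 gives y − 2 = (17/40)·40 = 17, so y = 19.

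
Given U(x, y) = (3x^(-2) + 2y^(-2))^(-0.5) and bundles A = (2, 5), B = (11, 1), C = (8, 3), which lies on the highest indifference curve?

Evaluate utility at each bundle:
U(A) = 1.098.
U(B) = 0.703.
U(C) = 1.928.
Highest utility is C, so C ≻ A ≻ B.

Bundle C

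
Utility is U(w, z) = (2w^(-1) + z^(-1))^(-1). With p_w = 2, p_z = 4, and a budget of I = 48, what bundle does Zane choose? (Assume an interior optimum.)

For CES with ρ = -1, MRS = (2/1)·(z/w)^2.
Tangency: set MRS = p_w/p_z = 2/4 = 0.5.
So (z/w)^2 = 0.25; taking the square root, z/w = 0.5, i.e. z = 0.5·w.
Substitute into the budget 2·w + 4·z = 48: 4·w = 48, so w* = 12 and z* = 0.5·12 = 6.

w* = 12, z* = 6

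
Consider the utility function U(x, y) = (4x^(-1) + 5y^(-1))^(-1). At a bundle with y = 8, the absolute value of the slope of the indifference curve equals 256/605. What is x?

For CES with ρ = -1, MRS = (4/5)·(y/x)^2.
Setting (4/5)·(8/x)^2 = 256/605 gives (8/x)^2 = 64/121, so 8/x = 8/11 and x = 11.

x = 11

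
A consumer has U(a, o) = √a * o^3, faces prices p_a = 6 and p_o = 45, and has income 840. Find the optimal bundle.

MU_a = 0.5·a^(-0.5)·o^3 and MU_o = 3·√a·o^2.
MRS = MU_a/MU_o = (1/6)·o/a.
Tangency: set MRS = p_a/p_o = 6/45 = 2/15.
So (1/6)·o/a = 2/15, i.e. o = 0.8·a.
Substitute into the budget 6·a + 45·o = 840: 42·a = 840, so a* = 20.
Then o* = 0.8·20 = 16.

a* = 20, o* = 16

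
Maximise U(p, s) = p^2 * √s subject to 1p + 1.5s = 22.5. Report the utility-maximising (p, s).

p* = 18, s* = 3

MU_p = 2·p·√s and MU_s = 0.5·p^2·s^(-0.5).
MRS = MU_p/MU_s = (4)·s/p.
Tangency: set MRS = p_p/p_s = 1/1.5 = 2/3.
So (4)·s/p = 2/3, i.e. s = (1/6)·p.
Substitute into the budget 1·p + 1.5·s = 22.5: 1.25·p = 22.5, so p* = 18.
Then s* = (1/6)·18 = 3.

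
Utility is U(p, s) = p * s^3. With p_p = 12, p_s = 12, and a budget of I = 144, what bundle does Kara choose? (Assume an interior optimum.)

p* = 3, s* = 9

MU_p = s^3 and MU_s = 3·p·s^2.
MRS = MU_p/MU_s = (1/3)·s/p.
Tangency: set MRS = p_p/p_s = 12/12 = 1.
So (1/3)·s/p = 1, i.e. s = 3·p.
Substitute into the budget 12·p + 12·s = 144: 48·p = 144, so p* = 3.
Then s* = 3·3 = 9.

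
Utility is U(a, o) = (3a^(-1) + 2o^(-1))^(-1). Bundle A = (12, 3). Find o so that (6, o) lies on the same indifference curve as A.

o = 4.8

U depends on (a, o) only through S = 3a^(-1) + 2o^(-1), so equal utility means equal S. At (12, 3): S = 11/12.
With a = 6: 3·6^(-1) = 0.5, so 2o^(-1) = 11/12 − 0.5 = 5/12, i.e. o^(-1) = 5/24.
Hence o = 1/(5/24) = 4.8.
Check: U(6, 4.8) = 1.0909.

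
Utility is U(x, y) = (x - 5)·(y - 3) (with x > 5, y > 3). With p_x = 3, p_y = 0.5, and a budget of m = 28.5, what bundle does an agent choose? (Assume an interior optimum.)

MU_x = (y−3), MU_y = (x−5).
MRS = (y−3)/(x−5).
Tangency: set MRS = p_x/p_y = 3/0.5 = 6.
So (y − 3)/(x − 5) = 6, i.e. (y − 3) = 6·(x − 5).
Rewrite the budget in excess-of-subsistence terms: 3·(x − 5) + 0.5·(y − 3) = 28.5 − 3·5 − 0.5·3 = 12.
Substituting, 6·(x − 5) = 12, so x − 5 = 2 and x* = 7.
Then y − 3 = 6·2 = 12, so y* = 15.

x* = 7, y* = 15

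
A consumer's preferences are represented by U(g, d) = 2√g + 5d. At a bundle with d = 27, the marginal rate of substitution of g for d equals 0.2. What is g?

MU_g = 2/(2√g), MU_d = 5.
MRS = 2/(2√g) ÷ 5.
MRS depends only on g: 0.2/√g = 0.2 ⇒ √g = 0.2/0.2 = 1 ⇒ g = 1.

g = 1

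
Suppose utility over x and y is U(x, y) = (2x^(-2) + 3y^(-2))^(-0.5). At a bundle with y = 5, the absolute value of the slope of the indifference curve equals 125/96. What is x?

x = 4

For CES with ρ = -2, MRS = (2/3)·(y/x)^3.
Setting (2/3)·(5/x)^3 = 125/96 gives (5/x)^3 = 125/64, so 5/x = 1.25 and x = 4.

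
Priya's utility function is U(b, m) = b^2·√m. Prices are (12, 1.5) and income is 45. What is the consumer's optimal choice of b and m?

MU_b = 2·b·√m and MU_m = 0.5·b^2·m^(-0.5).
MRS = MU_b/MU_m = (4)·m/b.
Tangency: set MRS = p_b/p_m = 12/1.5 = 8.
So (4)·m/b = 8, i.e. m = 2·b.
Substitute into the budget 12·b + 1.5·m = 45: 15·b = 45, so b* = 3.
Then m* = 2·3 = 6.

b* = 3, m* = 6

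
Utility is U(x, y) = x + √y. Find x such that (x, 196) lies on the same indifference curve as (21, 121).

x = 18

U(21, 121) = 32.
Set U(x, 196) = 32 and solve.
With y = 196: √196 = 14, so x = 32 − 14 = 18.
Check: U(18, 196) = 32.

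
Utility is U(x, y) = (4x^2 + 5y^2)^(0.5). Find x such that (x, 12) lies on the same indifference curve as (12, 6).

U depends on (x, y) only through S = 4x^2 + 5y^2, so equal utility means equal S. At (12, 6): S = 756.
With y = 12: 5·12^2 = 720, so 4x^2 = 756 − 720 = 36, i.e. x^2 = 9.
Hence x = √9 = 3.
Check: U(3, 12) = 27.4955.

x = 3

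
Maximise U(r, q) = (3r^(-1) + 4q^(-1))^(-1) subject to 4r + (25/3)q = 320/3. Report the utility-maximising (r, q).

r* = 10, q* = 8

For CES with ρ = -1, MRS = (3/4)·(q/r)^2.
Tangency: set MRS = p_r/p_q = 4/(25/3) = 12/25.
So (q/r)^2 = 16/25; taking the square root, q/r = 0.8, i.e. q = 0.8·r.
Substitute into the budget 4·r + (25/3)·q = 320/3: (32/3)·r = 320/3, so r* = 10 and q* = 0.8·10 = 8.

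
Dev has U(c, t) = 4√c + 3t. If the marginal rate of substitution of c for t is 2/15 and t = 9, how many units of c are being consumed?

MU_c = 4/(2√c), MU_t = 3.
MRS = 4/(2√c) ÷ 3.
MRS depends only on c: (2/3)/√c = 2/15 ⇒ √c = (2/3)/(2/15) = 5 ⇒ c = 25.

c = 25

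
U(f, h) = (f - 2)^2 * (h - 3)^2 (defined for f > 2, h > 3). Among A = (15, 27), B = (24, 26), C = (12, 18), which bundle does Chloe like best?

Evaluate utility at each bundle:
U(A) = 97344.
U(B) = 256036.
U(C) = 22500.
Highest utility is B, so B ≻ A ≻ C.

Bundle B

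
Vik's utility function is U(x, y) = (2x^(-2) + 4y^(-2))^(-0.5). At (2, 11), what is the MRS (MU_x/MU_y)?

MRS = 1331/16

For CES with ρ = -2, MRS = (2/4)·(y/x)^3.
At (2, 11): MRS = 1331/16.
So at (2, 11) the consumer would give up 1331/16 units of y for one more unit of x.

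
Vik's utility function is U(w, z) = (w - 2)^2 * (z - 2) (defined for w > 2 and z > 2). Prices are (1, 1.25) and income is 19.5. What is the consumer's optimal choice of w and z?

MU_w = 2·(w−2)·(z−2), MU_z = (w−2)^2.
MRS = (2/1)·(z−2)/(w−2).
Tangency: set MRS = p_w/p_z = 1/1.25 = 0.8.
So (2/1)·(z − 2)/(w − 2) = 0.8, i.e. (z − 2) = 0.4·(w − 2).
Rewrite the budget in excess-of-subsistence terms: 1·(w − 2) + 1.25·(z − 2) = 19.5 − 1·2 − 1.25·2 = 15.
Substituting, 1.5·(w − 2) = 15, so w − 2 = 10 and w* = 12.
Then z − 2 = 0.4·10 = 4, so z* = 6.

w* = 12, z* = 6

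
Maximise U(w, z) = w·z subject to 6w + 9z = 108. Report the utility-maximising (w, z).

w* = 9, z* = 6

MU_w = z and MU_z = w.
MRS = MU_w/MU_z = z/w.
Tangency: set MRS = p_w/p_z = 6/9 = 2/3.
So z/w = 2/3, i.e. z = (2/3)·w.
Substitute into the budget 6·w + 9·z = 108: 12·w = 108, so w* = 9.
Then z* = (2/3)·9 = 6.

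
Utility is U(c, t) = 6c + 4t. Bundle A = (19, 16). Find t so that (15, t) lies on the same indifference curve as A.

U(19, 16) = 178.
Set U(15, t) = 178 and solve.
6·15 + 4t = 178 ⇒ 4t = 88 ⇒ t = 22.
Check: U(15, 22) = 178.

t = 22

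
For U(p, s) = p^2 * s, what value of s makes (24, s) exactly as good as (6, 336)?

s = 21

U(6, 336) = 12096.
Set U(24, s) = 12096 and solve.
With p = 24: 24^2 = 576, so s = 12096/576 = 21.
Check: U(24, 21) = 12096.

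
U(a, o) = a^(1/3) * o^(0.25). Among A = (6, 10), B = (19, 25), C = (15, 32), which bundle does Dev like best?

Evaluate utility at each bundle:
U(A) = 3.231.
U(B) = 5.967.
U(C) = 5.866.
Highest utility is B, so B ≻ C ≻ A.

Bundle B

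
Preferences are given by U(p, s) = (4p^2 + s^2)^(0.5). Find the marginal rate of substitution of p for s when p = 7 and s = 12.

MRS = 7/3

For CES with ρ = 2, MRS = (4/1)·(s/p)^(-1).
At (7, 12): MRS = 7/3.
The indifference curve has slope −7/3 at this bundle.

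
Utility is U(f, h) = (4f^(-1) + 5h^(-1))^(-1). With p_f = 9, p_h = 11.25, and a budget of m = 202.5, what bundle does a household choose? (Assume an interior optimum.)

f* = 10, h* = 10

For CES with ρ = -1, MRS = (4/5)·(h/f)^2.
Tangency: set MRS = p_f/p_h = 9/11.25 = 0.8.
So (h/f)^2 = 1; taking the square root, h/f = 1, i.e. h = f.
Substitute into the budget 9·f + 11.25·h = 202.5: 20.25·f = 202.5, so f* = 10 and h* = 10.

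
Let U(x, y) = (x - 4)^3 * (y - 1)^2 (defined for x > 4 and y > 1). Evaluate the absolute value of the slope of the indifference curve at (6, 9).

MU_x = 3·(x−4)^2·(y−1)^2, MU_y = 2·(x−4)^3·(y−1).
MRS = (3/2)·(y−1)/(x−4).
At (6, 9): MRS = 6.
So at (6, 9) the consumer would give up 6 units of y for one more unit of x.

MRS = 6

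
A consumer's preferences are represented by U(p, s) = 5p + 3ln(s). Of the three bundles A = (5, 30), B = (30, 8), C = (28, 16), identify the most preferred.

Bundle B

Evaluate utility at each bundle:
U(A) = 35.204.
U(B) = 156.238.
U(C) = 148.318.
Highest utility is B, so B ≻ C ≻ A.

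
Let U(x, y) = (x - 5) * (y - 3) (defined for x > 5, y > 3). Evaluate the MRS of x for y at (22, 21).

MU_x = (y−3), MU_y = (x−5).
MRS = (y−3)/(x−5).
At (22, 21): MRS = 18/17.
That is, one extra unit of x is worth 18/17 units of y at the margin.

MRS = 18/17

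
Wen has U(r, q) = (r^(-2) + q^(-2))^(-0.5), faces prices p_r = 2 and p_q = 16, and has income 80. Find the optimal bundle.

For CES with ρ = -2, MRS = (q/r)^3.
Tangency: set MRS = p_r/p_q = 2/16 = 0.125.
So (q/r)^3 = 0.125; taking the cube root, q/r = 0.5, i.e. q = 0.5·r.
Substitute into the budget 2·r + 16·q = 80: 10·r = 80, so r* = 8 and q* = 0.5·8 = 4.

r* = 8, q* = 4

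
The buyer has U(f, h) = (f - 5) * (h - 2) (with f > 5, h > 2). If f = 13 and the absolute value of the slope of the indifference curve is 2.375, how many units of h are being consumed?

h = 21

MU_f = (h−2), MU_h = (f−5).
MRS = (h−2)/(f−5).
Substitute f = 13: MRS = (h − 2)/8. Setting this equal to 2.375 gives h − 2 = 2.375·8 = 19, so h = 21.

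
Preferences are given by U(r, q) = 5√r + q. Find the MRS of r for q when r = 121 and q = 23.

MRS = 5/22

MU_r = 5/(2√r), MU_q = 1.
MRS = 5/(2√r) ÷ 1.
At (121, 23): MRS = 5/22.
The indifference curve has slope −5/22 at this bundle.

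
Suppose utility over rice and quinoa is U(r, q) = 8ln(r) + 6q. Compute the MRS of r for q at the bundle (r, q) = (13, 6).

MRS = 4/39

MU_r = 8/r, MU_q = 6.
MRS = 8/r ÷ 6.
At (13, 6): MRS = 4/39.
So at (13, 6) the consumer would give up 4/39 units of q for one more unit of r.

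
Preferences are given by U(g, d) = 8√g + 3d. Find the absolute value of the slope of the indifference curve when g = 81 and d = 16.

MRS = 4/27

MU_g = 8/(2√g), MU_d = 3.
MRS = 8/(2√g) ÷ 3.
At (81, 16): MRS = 4/27.
That is, one extra unit of g is worth 4/27 units of d at the margin.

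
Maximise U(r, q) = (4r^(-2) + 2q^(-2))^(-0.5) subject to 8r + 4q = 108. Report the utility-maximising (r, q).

For CES with ρ = -2, MRS = (4/2)·(q/r)^3.
Tangency: set MRS = p_r/p_q = 8/4 = 2.
So (q/r)^3 = 1; taking the cube root, q/r = 1, i.e. q = r.
Substitute into the budget 8·r + 4·q = 108: 12·r = 108, so r* = 9 and q* = 9.

r* = 9, q* = 9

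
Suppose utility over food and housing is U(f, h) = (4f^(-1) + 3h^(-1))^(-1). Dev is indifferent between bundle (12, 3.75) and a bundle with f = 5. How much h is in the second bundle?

U depends on (f, h) only through S = 4f^(-1) + 3h^(-1), so equal utility means equal S. At (12, 3.75): S = 17/15.
With f = 5: 4·5^(-1) = 0.8, so 3h^(-1) = 17/15 − 0.8 = 1/3, i.e. h^(-1) = 1/9.
Hence h = 1/(1/9) = 9.
Check: U(5, 9) = 0.8824.

h = 9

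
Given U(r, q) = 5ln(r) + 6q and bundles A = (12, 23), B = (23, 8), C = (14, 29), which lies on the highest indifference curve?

Bundle C

Evaluate utility at each bundle:
U(A) = 150.425.
U(B) = 63.677.
U(C) = 187.195.
Highest utility is C, so C ≻ A ≻ B.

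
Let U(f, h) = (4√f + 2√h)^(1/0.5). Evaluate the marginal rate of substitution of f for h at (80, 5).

For CES with ρ = 0.5, MRS = (4/2)·√(h/f).
At (80, 5): MRS = 0.5.
So at (80, 5) the consumer would give up 0.5 units of h for one more unit of f.

MRS = 0.5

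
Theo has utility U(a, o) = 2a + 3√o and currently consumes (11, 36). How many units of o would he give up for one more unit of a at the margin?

MU_a = 2, MU_o = 3/(2√o).
MRS = 2 ÷ (3/(2√o)).
At (11, 36): MRS = 8.
The indifference curve has slope −8 at this bundle.

MRS = 8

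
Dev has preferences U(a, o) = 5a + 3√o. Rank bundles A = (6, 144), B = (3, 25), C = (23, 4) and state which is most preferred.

Bundle C

Evaluate utility at each bundle:
U(A) = 66.000.
U(B) = 30.000.
U(C) = 121.000.
Highest utility is C, so C ≻ A ≻ B.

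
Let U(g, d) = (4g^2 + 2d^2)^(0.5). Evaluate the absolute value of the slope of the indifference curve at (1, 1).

For CES with ρ = 2, MRS = (4/2)·(d/g)^(-1).
At (1, 1): MRS = 2.
The indifference curve has slope −2 at this bundle.

MRS = 2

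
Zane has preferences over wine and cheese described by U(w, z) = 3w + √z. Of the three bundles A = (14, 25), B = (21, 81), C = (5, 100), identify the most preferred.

Bundle B

Evaluate utility at each bundle:
U(A) = 47.000.
U(B) = 72.000.
U(C) = 25.000.
Highest utility is B, so B ≻ A ≻ C.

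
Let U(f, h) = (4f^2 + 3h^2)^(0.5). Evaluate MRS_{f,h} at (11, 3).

For CES with ρ = 2, MRS = (4/3)·(h/f)^(-1).
At (11, 3): MRS = 44/9.
That is, one extra unit of f is worth 44/9 units of h at the margin.

MRS = 44/9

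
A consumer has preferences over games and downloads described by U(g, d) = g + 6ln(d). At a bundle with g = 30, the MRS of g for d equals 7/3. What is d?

MU_g = 1, MU_d = 6/d.
MRS = 1 ÷ (6/d).
MRS depends only on d: (1/6)·d = 7/3 ⇒ d = (7/3)/(1/6) = 14.

d = 14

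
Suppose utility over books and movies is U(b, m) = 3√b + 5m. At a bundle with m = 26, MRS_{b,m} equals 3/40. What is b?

MU_b = 3/(2√b), MU_m = 5.
MRS = 3/(2√b) ÷ 5.
MRS depends only on b: 0.3/√b = 3/40 ⇒ √b = 0.3/(3/40) = 4 ⇒ b = 16.

b = 16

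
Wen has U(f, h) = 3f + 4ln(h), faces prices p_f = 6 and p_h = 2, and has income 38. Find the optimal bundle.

f* = 5, h* = 4

MU_f = 3, MU_h = 4/h.
MRS = 3 ÷ (4/h).
Tangency: set MRS = p_f/p_h = 6/2 = 3.
MRS depends only on h: 0.75·h = 3 ⇒ h* = 3/0.75 = 4.
From the budget, 6·f = 38 − 2·4 = 30, so f* = 5.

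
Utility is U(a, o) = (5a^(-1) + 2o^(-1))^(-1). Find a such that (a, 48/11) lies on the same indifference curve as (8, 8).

U depends on (a, o) only through S = 5a^(-1) + 2o^(-1), so equal utility means equal S. At (8, 8): S = 0.875.
With o = 48/11: 2·(48/11)^(-1) = 11/24, so 5a^(-1) = 0.875 − 11/24 = 5/12, i.e. a^(-1) = 1/12.
Hence a = 1/(1/12) = 12.
Check: U(12, 48/11) = 1.1429.

a = 12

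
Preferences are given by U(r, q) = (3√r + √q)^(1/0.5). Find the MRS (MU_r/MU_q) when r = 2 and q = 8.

MRS = 6

For CES with ρ = 0.5, MRS = (3/1)·√(q/r).
At (2, 8): MRS = 6.
So at (2, 8) the consumer would give up 6 units of q for one more unit of r.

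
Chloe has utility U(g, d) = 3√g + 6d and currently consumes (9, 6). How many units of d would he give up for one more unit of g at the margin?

MRS = 1/12

MU_g = 3/(2√g), MU_d = 6.
MRS = 3/(2√g) ÷ 6.
At (9, 6): MRS = 1/12.
So at (9, 6) the consumer would give up 1/12 units of d for one more unit of g.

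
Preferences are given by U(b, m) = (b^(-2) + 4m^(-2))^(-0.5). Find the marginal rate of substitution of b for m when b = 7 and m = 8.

MRS = 128/343

For CES with ρ = -2, MRS = (1/4)·(m/b)^3.
At (7, 8): MRS = 128/343.
So at (7, 8) the consumer would give up 128/343 units of m for one more unit of b.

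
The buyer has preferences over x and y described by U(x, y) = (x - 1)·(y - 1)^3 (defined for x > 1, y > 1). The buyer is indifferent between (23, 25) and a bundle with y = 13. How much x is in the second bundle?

U(23, 25) = 304128.
Set U(x, 13) = 304128 and solve.
With y = 13: (13 − 1)^3 = 1728, so (x − 1) = 304128/1728 = 176.
So x = 1 + 176 = 177.
Check: U(177, 13) = 304128.

x = 177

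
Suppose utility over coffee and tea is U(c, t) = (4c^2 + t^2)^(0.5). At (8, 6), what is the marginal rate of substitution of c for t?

For CES with ρ = 2, MRS = (4/1)·(t/c)^(-1).
At (8, 6): MRS = 16/3.
That is, one extra unit of c is worth 16/3 units of t at the margin.

MRS = 16/3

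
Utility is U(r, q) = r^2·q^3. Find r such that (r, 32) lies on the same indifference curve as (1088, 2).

U(1088, 2) = 9469952.
Set U(r, 32) = 9469952 and solve.
With q = 32: 32^3 = 32768, so r^2 = 9469952/32768 = 289; taking the square root, r = 17.
Check: U(17, 32) = 9469952.

r = 17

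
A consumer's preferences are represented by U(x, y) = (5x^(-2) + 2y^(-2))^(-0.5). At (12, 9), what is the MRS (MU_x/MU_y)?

For CES with ρ = -2, MRS = (5/2)·(y/x)^3.
At (12, 9): MRS = 135/128.
So at (12, 9) the consumer would give up 135/128 units of y for one more unit of x.

MRS = 135/128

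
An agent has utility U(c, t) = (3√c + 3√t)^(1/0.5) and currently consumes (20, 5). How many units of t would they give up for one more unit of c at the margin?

MRS = 0.5

For CES with ρ = 0.5, MRS = √(t/c).
At (20, 5): MRS = 0.5.
So at (20, 5) the consumer would give up 0.5 units of t for one more unit of c.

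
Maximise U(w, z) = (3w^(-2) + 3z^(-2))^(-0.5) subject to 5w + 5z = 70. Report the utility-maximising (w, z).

For CES with ρ = -2, MRS = (z/w)^3.
Tangency: set MRS = p_w/p_z = 5/5 = 1.
So (z/w)^3 = 1; taking the cube root, z/w = 1, i.e. z = w.
Substitute into the budget 5·w + 5·z = 70: 10·w = 70, so w* = 7 and z* = 7.

w* = 7, z* = 7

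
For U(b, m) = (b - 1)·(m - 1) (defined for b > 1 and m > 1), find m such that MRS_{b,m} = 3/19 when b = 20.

MU_b = (m−1), MU_m = (b−1).
MRS = (m−1)/(b−1).
Substitute b = 20: MRS = (m − 1)/19. Setting this equal to 3/19 gives m − 1 = (3/19)·19 = 3, so m = 4.

m = 4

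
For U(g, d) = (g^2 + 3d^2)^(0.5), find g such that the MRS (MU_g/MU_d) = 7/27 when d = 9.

g = 7

For CES with ρ = 2, MRS = (1/3)·(d/g)^(-1).
Setting (1/3)·(9/g)^(-1) = 7/27 gives (9/g)^(-1) = 7/9, so 9/g = 9/7 and g = 7.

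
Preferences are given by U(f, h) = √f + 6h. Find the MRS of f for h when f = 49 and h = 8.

MU_f = 1/(2√f), MU_h = 6.
MRS = 1/(2√f) ÷ 6.
At (49, 8): MRS = 1/84.
That is, one extra unit of f is worth 1/84 units of h at the margin.

MRS = 1/84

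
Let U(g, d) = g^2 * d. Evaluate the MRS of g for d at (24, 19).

MRS = 19/12

MU_g = 2·g·d and MU_d = g^2.
MRS = MU_g/MU_d = (2/1)·d/g.
At (24, 19): MRS = 19/12.
The indifference curve has slope −19/12 at this bundle.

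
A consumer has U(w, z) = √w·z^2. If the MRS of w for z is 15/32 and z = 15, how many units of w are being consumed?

MU_w = 0.5·w^(-0.5)·z^2 and MU_z = 2·√w·z.
MRS = MU_w/MU_z = (0.25)·z/w.
Substitute z = 15: MRS = 3.75/w. Setting 3.75/w = 15/32 gives w = 3.75/(15/32) = 8.

w = 8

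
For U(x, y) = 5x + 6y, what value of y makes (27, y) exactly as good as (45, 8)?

U(45, 8) = 273.
Set U(27, y) = 273 and solve.
5·27 + 6y = 273 ⇒ 6y = 138 ⇒ y = 23.
Check: U(27, 23) = 273.

y = 23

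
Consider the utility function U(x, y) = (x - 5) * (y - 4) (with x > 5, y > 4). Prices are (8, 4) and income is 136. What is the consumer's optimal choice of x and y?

MU_x = (y−4), MU_y = (x−5).
MRS = (y−4)/(x−5).
Tangency: set MRS = p_x/p_y = 8/4 = 2.
So (y − 4)/(x − 5) = 2, i.e. (y − 4) = 2·(x − 5).
Rewrite the budget in excess-of-subsistence terms: 8·(x − 5) + 4·(y − 4) = 136 − 8·5 − 4·4 = 80.
Substituting, 16·(x − 5) = 80, so x − 5 = 5 and x* = 10.
Then y − 4 = 2·5 = 10, so y* = 14.

x* = 10, y* = 14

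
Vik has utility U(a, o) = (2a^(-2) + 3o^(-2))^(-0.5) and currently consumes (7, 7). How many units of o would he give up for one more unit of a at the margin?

For CES with ρ = -2, MRS = (2/3)·(o/a)^3.
At (7, 7): MRS = 2/3.
So at (7, 7) the consumer would give up 2/3 units of o for one more unit of a.

MRS = 2/3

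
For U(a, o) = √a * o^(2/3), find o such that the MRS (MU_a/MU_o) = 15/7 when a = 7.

o = 20

MU_a = 0.5·a^(-0.5)·o^(2/3) and MU_o = 2/3·√a·o^(-1/3).
MRS = MU_a/MU_o = (0.75)·o/a.
Substitute a = 7: MRS = o/(28/3). Setting o/(28/3) = 15/7 gives o = (15/7)·(28/3) = 20.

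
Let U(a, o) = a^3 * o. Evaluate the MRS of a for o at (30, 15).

MRS = 1.5

MU_a = 3·a^2·o and MU_o = a^3.
MRS = MU_a/MU_o = (3/1)·o/a.
At (30, 15): MRS = 1.5.
That is, one extra unit of a is worth 1.5 units of o at the margin.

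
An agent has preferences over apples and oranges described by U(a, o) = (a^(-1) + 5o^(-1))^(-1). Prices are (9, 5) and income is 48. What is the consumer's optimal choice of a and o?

For CES with ρ = -1, MRS = (1/5)·(o/a)^2.
Tangency: set MRS = p_a/p_o = 9/5 = 1.8.
So (o/a)^2 = 9; taking the square root, o/a = 3, i.e. o = 3·a.
Substitute into the budget 9·a + 5·o = 48: 24·a = 48, so a* = 2 and o* = 3·2 = 6.

a* = 2, o* = 6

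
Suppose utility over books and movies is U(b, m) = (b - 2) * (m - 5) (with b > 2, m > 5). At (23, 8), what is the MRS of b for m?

MRS = 1/7

MU_b = (m−5), MU_m = (b−2).
MRS = (m−5)/(b−2).
At (23, 8): MRS = 1/7.
The indifference curve has slope −1/7 at this bundle.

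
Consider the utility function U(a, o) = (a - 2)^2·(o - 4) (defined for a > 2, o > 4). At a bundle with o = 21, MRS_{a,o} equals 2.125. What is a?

a = 18

MU_a = 2·(a−2)·(o−4), MU_o = (a−2)^2.
MRS = (2/1)·(o−4)/(a−2).
Substitute o = 21: MRS = 34/(a − 2). Setting this equal to 2.125 gives a − 2 = 34/2.125 = 16, so a = 18.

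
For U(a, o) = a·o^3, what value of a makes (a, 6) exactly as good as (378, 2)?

U(378, 2) = 3024.
Set U(a, 6) = 3024 and solve.
With o = 6: 6^3 = 216, so a = 3024/216 = 14.
Check: U(14, 6) = 3024.

a = 14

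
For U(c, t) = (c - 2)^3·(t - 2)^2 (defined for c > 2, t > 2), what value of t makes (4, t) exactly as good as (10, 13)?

U(10, 13) = 61952.
Set U(4, t) = 61952 and solve.
With c = 4: (4 − 2)^3 = 8, so (t − 2)^2 = 61952/8 = 7744.
Taking the square root (with t > 2): t − 2 = 88, so t = 90.
Check: U(4, 90) = 61952.

t = 90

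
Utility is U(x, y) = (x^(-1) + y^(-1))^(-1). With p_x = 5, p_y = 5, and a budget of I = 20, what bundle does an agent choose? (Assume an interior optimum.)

For CES with ρ = -1, MRS = (y/x)^2.
Tangency: set MRS = p_x/p_y = 5/5 = 1.
So (y/x)^2 = 1; taking the square root, y/x = 1, i.e. y = x.
Substitute into the budget 5·x + 5·y = 20: 10·x = 20, so x* = 2 and y* = 2.

x* = 2, y* = 2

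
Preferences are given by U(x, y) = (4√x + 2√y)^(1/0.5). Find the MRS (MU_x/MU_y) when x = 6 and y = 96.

For CES with ρ = 0.5, MRS = (4/2)·√(y/x).
At (6, 96): MRS = 8.
So at (6, 96) the consumer would give up 8 units of y for one more unit of x.

MRS = 8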